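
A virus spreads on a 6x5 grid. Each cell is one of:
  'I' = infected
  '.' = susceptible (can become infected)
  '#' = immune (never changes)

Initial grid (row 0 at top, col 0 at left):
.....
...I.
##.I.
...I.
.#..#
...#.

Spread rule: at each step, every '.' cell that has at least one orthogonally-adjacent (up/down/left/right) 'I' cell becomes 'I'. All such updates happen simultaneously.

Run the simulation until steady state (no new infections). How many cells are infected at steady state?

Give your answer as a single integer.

Answer: 24

Derivation:
Step 0 (initial): 3 infected
Step 1: +8 new -> 11 infected
Step 2: +5 new -> 16 infected
Step 3: +4 new -> 20 infected
Step 4: +3 new -> 23 infected
Step 5: +1 new -> 24 infected
Step 6: +0 new -> 24 infected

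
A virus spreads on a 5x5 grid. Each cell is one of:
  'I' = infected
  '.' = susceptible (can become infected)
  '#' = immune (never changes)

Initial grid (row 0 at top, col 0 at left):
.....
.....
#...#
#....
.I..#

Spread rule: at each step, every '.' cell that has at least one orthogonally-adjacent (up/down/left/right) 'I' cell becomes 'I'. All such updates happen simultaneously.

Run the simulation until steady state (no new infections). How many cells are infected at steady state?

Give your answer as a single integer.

Step 0 (initial): 1 infected
Step 1: +3 new -> 4 infected
Step 2: +3 new -> 7 infected
Step 3: +3 new -> 10 infected
Step 4: +5 new -> 15 infected
Step 5: +3 new -> 18 infected
Step 6: +2 new -> 20 infected
Step 7: +1 new -> 21 infected
Step 8: +0 new -> 21 infected

Answer: 21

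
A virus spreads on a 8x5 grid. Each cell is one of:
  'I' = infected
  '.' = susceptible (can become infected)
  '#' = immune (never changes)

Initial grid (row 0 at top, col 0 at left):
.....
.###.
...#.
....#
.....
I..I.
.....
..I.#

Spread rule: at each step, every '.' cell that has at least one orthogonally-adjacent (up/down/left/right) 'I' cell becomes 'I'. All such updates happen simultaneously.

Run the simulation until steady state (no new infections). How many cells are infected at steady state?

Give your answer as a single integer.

Answer: 34

Derivation:
Step 0 (initial): 3 infected
Step 1: +10 new -> 13 infected
Step 2: +8 new -> 21 infected
Step 3: +3 new -> 24 infected
Step 4: +3 new -> 27 infected
Step 5: +1 new -> 28 infected
Step 6: +1 new -> 29 infected
Step 7: +1 new -> 30 infected
Step 8: +1 new -> 31 infected
Step 9: +1 new -> 32 infected
Step 10: +1 new -> 33 infected
Step 11: +1 new -> 34 infected
Step 12: +0 new -> 34 infected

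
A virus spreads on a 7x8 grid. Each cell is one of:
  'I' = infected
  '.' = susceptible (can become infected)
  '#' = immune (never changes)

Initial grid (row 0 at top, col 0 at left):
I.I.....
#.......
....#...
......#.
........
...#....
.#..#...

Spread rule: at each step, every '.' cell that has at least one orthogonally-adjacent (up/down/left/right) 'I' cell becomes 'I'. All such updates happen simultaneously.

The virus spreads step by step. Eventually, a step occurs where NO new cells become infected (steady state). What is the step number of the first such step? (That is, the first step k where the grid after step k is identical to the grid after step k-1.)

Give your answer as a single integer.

Step 0 (initial): 2 infected
Step 1: +3 new -> 5 infected
Step 2: +4 new -> 9 infected
Step 3: +5 new -> 14 infected
Step 4: +6 new -> 20 infected
Step 5: +8 new -> 28 infected
Step 6: +7 new -> 35 infected
Step 7: +5 new -> 40 infected
Step 8: +4 new -> 44 infected
Step 9: +3 new -> 47 infected
Step 10: +2 new -> 49 infected
Step 11: +1 new -> 50 infected
Step 12: +0 new -> 50 infected

Answer: 12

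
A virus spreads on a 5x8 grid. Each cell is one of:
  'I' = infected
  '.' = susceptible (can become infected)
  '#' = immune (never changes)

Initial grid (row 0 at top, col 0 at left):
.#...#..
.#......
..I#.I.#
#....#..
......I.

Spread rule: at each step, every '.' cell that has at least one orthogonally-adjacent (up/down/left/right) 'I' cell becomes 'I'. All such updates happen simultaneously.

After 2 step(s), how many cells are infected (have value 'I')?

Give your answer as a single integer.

Answer: 23

Derivation:
Step 0 (initial): 3 infected
Step 1: +9 new -> 12 infected
Step 2: +11 new -> 23 infected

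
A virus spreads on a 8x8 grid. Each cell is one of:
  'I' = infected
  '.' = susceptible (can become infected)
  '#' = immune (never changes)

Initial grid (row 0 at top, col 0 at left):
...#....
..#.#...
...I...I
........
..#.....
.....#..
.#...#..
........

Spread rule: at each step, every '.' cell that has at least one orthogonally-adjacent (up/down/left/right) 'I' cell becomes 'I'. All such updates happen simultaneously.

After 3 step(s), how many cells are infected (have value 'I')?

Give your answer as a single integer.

Step 0 (initial): 2 infected
Step 1: +7 new -> 9 infected
Step 2: +9 new -> 18 infected
Step 3: +10 new -> 28 infected

Answer: 28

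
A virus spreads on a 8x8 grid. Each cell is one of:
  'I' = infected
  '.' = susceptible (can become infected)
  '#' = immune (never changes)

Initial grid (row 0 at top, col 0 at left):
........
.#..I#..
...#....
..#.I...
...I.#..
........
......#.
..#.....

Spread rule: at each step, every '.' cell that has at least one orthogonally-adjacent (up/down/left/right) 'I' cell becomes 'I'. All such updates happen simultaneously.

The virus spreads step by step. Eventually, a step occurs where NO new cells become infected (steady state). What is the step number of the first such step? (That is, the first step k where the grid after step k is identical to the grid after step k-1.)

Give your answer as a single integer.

Answer: 8

Derivation:
Step 0 (initial): 3 infected
Step 1: +8 new -> 11 infected
Step 2: +9 new -> 20 infected
Step 3: +13 new -> 33 infected
Step 4: +12 new -> 45 infected
Step 5: +7 new -> 52 infected
Step 6: +4 new -> 56 infected
Step 7: +1 new -> 57 infected
Step 8: +0 new -> 57 infected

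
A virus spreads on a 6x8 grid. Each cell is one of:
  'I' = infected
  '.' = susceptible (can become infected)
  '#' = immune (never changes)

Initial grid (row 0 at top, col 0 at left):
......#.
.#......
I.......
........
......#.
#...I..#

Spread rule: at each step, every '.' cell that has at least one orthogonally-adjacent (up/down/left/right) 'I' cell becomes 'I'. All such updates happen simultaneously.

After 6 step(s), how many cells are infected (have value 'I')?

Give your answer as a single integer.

Step 0 (initial): 2 infected
Step 1: +6 new -> 8 infected
Step 2: +9 new -> 17 infected
Step 3: +10 new -> 27 infected
Step 4: +5 new -> 32 infected
Step 5: +5 new -> 37 infected
Step 6: +4 new -> 41 infected

Answer: 41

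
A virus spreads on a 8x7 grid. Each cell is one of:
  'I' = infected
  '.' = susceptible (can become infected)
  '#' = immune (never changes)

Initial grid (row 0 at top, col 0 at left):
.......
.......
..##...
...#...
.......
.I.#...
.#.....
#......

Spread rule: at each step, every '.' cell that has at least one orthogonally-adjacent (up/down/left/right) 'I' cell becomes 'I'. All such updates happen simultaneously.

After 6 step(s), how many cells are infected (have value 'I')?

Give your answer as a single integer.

Step 0 (initial): 1 infected
Step 1: +3 new -> 4 infected
Step 2: +5 new -> 9 infected
Step 3: +6 new -> 15 infected
Step 4: +6 new -> 21 infected
Step 5: +8 new -> 29 infected
Step 6: +9 new -> 38 infected

Answer: 38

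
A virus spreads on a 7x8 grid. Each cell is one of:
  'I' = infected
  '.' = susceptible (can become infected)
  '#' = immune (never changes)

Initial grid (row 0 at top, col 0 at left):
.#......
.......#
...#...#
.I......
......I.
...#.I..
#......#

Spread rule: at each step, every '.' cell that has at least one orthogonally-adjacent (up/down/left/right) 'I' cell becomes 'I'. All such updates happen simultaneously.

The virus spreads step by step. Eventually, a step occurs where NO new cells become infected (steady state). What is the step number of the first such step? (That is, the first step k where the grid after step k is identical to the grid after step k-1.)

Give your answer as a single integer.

Step 0 (initial): 3 infected
Step 1: +10 new -> 13 infected
Step 2: +14 new -> 27 infected
Step 3: +10 new -> 37 infected
Step 4: +7 new -> 44 infected
Step 5: +4 new -> 48 infected
Step 6: +1 new -> 49 infected
Step 7: +0 new -> 49 infected

Answer: 7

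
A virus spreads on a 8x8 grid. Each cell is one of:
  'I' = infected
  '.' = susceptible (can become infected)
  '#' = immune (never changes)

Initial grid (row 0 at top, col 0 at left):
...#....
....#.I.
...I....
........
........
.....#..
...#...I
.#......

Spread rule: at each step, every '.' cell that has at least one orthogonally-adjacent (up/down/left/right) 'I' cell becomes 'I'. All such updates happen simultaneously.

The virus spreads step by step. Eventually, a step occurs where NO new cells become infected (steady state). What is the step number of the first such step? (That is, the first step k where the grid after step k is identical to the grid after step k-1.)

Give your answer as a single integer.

Step 0 (initial): 3 infected
Step 1: +11 new -> 14 infected
Step 2: +14 new -> 28 infected
Step 3: +13 new -> 41 infected
Step 4: +8 new -> 49 infected
Step 5: +5 new -> 54 infected
Step 6: +3 new -> 57 infected
Step 7: +1 new -> 58 infected
Step 8: +1 new -> 59 infected
Step 9: +0 new -> 59 infected

Answer: 9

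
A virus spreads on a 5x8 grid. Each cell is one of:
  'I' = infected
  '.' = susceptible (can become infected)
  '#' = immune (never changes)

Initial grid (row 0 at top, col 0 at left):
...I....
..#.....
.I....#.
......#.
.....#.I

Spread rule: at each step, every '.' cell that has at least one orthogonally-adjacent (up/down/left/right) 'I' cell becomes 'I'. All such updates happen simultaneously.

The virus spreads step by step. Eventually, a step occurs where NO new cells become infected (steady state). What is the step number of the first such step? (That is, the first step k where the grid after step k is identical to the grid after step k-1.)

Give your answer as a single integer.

Answer: 6

Derivation:
Step 0 (initial): 3 infected
Step 1: +9 new -> 12 infected
Step 2: +9 new -> 21 infected
Step 3: +8 new -> 29 infected
Step 4: +5 new -> 34 infected
Step 5: +2 new -> 36 infected
Step 6: +0 new -> 36 infected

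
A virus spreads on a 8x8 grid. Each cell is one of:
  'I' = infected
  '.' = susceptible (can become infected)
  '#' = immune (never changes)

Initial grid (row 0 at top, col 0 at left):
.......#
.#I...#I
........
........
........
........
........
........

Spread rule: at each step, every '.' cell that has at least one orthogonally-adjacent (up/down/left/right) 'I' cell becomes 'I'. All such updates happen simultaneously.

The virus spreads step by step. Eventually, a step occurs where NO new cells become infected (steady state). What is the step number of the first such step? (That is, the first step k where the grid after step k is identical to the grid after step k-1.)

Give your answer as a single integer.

Step 0 (initial): 2 infected
Step 1: +4 new -> 6 infected
Step 2: +8 new -> 14 infected
Step 3: +11 new -> 25 infected
Step 4: +10 new -> 35 infected
Step 5: +9 new -> 44 infected
Step 6: +8 new -> 52 infected
Step 7: +6 new -> 58 infected
Step 8: +3 new -> 61 infected
Step 9: +0 new -> 61 infected

Answer: 9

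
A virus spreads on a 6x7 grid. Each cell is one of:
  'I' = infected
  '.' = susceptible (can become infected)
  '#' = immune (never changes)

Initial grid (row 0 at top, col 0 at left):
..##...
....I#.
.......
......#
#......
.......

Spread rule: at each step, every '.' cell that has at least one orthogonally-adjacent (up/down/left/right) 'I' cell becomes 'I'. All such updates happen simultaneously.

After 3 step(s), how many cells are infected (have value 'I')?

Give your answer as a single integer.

Step 0 (initial): 1 infected
Step 1: +3 new -> 4 infected
Step 2: +5 new -> 9 infected
Step 3: +7 new -> 16 infected

Answer: 16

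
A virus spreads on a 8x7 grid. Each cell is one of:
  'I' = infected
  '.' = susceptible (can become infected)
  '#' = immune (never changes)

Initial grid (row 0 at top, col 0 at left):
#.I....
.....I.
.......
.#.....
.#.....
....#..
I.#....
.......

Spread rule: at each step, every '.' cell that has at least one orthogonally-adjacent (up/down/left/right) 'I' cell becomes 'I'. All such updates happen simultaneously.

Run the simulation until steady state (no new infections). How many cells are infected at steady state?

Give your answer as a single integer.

Step 0 (initial): 3 infected
Step 1: +10 new -> 13 infected
Step 2: +11 new -> 24 infected
Step 3: +10 new -> 34 infected
Step 4: +8 new -> 42 infected
Step 5: +5 new -> 47 infected
Step 6: +3 new -> 50 infected
Step 7: +1 new -> 51 infected
Step 8: +0 new -> 51 infected

Answer: 51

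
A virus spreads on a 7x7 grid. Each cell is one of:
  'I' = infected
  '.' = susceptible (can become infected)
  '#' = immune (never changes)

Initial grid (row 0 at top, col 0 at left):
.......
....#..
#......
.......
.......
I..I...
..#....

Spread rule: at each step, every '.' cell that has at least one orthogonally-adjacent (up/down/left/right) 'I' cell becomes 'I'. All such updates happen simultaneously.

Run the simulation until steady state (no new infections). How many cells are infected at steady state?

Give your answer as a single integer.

Answer: 46

Derivation:
Step 0 (initial): 2 infected
Step 1: +7 new -> 9 infected
Step 2: +8 new -> 17 infected
Step 3: +7 new -> 24 infected
Step 4: +7 new -> 31 infected
Step 5: +5 new -> 36 infected
Step 6: +6 new -> 42 infected
Step 7: +3 new -> 45 infected
Step 8: +1 new -> 46 infected
Step 9: +0 new -> 46 infected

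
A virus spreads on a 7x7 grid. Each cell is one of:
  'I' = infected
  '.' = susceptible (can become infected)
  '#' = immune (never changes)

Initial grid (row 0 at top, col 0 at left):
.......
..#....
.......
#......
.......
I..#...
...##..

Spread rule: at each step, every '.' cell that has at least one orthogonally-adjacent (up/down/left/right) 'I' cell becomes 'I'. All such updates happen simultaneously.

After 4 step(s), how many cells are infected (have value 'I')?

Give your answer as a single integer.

Step 0 (initial): 1 infected
Step 1: +3 new -> 4 infected
Step 2: +3 new -> 7 infected
Step 3: +3 new -> 10 infected
Step 4: +3 new -> 13 infected

Answer: 13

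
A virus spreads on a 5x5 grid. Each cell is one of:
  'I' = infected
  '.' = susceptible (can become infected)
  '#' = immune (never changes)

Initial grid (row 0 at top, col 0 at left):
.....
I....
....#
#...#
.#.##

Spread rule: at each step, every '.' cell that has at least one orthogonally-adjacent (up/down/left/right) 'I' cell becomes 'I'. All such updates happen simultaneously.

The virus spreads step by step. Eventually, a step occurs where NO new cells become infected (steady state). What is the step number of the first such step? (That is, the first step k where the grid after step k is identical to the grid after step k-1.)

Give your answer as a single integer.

Answer: 6

Derivation:
Step 0 (initial): 1 infected
Step 1: +3 new -> 4 infected
Step 2: +3 new -> 7 infected
Step 3: +4 new -> 11 infected
Step 4: +4 new -> 15 infected
Step 5: +3 new -> 18 infected
Step 6: +0 new -> 18 infected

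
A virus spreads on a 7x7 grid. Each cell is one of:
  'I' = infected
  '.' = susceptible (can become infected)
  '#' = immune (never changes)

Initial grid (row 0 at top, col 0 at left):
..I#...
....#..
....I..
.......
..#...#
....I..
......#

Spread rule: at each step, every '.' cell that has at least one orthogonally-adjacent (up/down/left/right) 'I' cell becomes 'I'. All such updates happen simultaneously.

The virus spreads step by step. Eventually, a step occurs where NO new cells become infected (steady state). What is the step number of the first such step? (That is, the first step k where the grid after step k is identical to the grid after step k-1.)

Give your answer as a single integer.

Answer: 6

Derivation:
Step 0 (initial): 3 infected
Step 1: +9 new -> 12 infected
Step 2: +14 new -> 26 infected
Step 3: +8 new -> 34 infected
Step 4: +7 new -> 41 infected
Step 5: +3 new -> 44 infected
Step 6: +0 new -> 44 infected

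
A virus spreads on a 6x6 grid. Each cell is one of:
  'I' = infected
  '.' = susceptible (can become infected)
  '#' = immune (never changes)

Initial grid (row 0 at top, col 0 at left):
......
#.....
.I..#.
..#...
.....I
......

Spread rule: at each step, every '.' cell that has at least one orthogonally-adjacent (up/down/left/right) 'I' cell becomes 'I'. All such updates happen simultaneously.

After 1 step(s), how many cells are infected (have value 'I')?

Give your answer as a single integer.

Step 0 (initial): 2 infected
Step 1: +7 new -> 9 infected

Answer: 9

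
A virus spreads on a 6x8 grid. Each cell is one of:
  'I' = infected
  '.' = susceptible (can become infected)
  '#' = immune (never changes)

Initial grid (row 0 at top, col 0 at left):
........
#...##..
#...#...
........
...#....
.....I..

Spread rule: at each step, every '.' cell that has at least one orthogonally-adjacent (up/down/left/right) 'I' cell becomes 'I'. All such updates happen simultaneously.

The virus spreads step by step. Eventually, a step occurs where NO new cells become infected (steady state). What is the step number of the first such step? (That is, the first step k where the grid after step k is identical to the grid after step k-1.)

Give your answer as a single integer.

Step 0 (initial): 1 infected
Step 1: +3 new -> 4 infected
Step 2: +5 new -> 9 infected
Step 3: +5 new -> 14 infected
Step 4: +5 new -> 19 infected
Step 5: +6 new -> 25 infected
Step 6: +6 new -> 31 infected
Step 7: +6 new -> 37 infected
Step 8: +3 new -> 40 infected
Step 9: +1 new -> 41 infected
Step 10: +1 new -> 42 infected
Step 11: +0 new -> 42 infected

Answer: 11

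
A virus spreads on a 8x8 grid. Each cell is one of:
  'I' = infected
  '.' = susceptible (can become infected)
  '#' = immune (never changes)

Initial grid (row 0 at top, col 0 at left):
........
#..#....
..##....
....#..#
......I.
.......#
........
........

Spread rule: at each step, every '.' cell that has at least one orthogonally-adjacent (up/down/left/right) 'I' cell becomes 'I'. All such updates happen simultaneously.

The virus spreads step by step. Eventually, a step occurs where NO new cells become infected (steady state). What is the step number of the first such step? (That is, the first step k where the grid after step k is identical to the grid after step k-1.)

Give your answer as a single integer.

Step 0 (initial): 1 infected
Step 1: +4 new -> 5 infected
Step 2: +5 new -> 10 infected
Step 3: +8 new -> 18 infected
Step 4: +10 new -> 28 infected
Step 5: +8 new -> 36 infected
Step 6: +6 new -> 42 infected
Step 7: +6 new -> 48 infected
Step 8: +5 new -> 53 infected
Step 9: +3 new -> 56 infected
Step 10: +1 new -> 57 infected
Step 11: +0 new -> 57 infected

Answer: 11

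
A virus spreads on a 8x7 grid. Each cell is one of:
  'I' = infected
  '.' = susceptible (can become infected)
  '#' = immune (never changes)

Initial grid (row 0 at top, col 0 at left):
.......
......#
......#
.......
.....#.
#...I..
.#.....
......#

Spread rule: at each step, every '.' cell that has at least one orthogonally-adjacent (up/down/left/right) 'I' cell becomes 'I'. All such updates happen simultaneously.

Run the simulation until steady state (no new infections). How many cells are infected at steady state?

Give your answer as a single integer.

Answer: 50

Derivation:
Step 0 (initial): 1 infected
Step 1: +4 new -> 5 infected
Step 2: +7 new -> 12 infected
Step 3: +10 new -> 22 infected
Step 4: +7 new -> 29 infected
Step 5: +7 new -> 36 infected
Step 6: +6 new -> 42 infected
Step 7: +5 new -> 47 infected
Step 8: +2 new -> 49 infected
Step 9: +1 new -> 50 infected
Step 10: +0 new -> 50 infected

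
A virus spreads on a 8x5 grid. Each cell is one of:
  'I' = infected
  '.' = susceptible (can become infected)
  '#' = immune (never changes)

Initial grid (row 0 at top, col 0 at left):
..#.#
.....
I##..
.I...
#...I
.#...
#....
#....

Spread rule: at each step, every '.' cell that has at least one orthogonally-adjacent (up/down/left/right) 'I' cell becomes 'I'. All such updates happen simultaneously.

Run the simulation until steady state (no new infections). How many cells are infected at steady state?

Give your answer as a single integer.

Answer: 31

Derivation:
Step 0 (initial): 3 infected
Step 1: +7 new -> 10 infected
Step 2: +7 new -> 17 infected
Step 3: +7 new -> 24 infected
Step 4: +3 new -> 27 infected
Step 5: +3 new -> 30 infected
Step 6: +1 new -> 31 infected
Step 7: +0 new -> 31 infected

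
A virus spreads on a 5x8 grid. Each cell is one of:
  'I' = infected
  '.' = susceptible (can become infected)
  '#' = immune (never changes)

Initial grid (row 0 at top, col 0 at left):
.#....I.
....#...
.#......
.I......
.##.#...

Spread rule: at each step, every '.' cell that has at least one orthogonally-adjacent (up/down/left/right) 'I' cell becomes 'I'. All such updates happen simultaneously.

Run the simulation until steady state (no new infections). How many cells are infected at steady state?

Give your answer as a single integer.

Answer: 34

Derivation:
Step 0 (initial): 2 infected
Step 1: +5 new -> 7 infected
Step 2: +8 new -> 15 infected
Step 3: +9 new -> 24 infected
Step 4: +8 new -> 32 infected
Step 5: +2 new -> 34 infected
Step 6: +0 new -> 34 infected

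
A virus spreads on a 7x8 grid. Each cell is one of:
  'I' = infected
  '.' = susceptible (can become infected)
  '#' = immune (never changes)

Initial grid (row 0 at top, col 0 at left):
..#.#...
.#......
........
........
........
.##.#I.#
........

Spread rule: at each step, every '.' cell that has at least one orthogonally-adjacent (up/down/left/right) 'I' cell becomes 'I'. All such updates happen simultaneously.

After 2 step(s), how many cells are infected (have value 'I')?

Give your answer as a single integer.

Answer: 9

Derivation:
Step 0 (initial): 1 infected
Step 1: +3 new -> 4 infected
Step 2: +5 new -> 9 infected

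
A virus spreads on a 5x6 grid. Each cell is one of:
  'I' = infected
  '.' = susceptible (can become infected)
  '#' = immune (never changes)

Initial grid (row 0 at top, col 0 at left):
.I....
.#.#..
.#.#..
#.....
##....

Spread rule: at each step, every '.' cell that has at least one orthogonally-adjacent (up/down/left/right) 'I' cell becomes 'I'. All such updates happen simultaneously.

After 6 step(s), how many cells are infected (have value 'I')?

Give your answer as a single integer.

Answer: 20

Derivation:
Step 0 (initial): 1 infected
Step 1: +2 new -> 3 infected
Step 2: +3 new -> 6 infected
Step 3: +3 new -> 9 infected
Step 4: +3 new -> 12 infected
Step 5: +5 new -> 17 infected
Step 6: +3 new -> 20 infected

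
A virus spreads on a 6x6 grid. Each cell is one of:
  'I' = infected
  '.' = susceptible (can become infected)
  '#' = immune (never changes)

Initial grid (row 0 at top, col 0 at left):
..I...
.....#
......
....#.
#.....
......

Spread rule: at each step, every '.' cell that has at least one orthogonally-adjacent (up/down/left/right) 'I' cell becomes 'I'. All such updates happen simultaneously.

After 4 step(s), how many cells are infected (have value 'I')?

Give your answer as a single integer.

Step 0 (initial): 1 infected
Step 1: +3 new -> 4 infected
Step 2: +5 new -> 9 infected
Step 3: +6 new -> 15 infected
Step 4: +5 new -> 20 infected

Answer: 20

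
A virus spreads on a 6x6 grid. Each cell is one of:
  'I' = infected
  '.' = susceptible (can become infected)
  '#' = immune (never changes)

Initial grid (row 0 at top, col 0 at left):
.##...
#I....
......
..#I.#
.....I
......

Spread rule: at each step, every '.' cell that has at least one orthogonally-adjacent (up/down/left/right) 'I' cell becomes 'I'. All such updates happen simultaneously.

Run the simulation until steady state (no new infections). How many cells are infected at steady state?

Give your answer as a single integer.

Step 0 (initial): 3 infected
Step 1: +7 new -> 10 infected
Step 2: +8 new -> 18 infected
Step 3: +6 new -> 24 infected
Step 4: +4 new -> 28 infected
Step 5: +2 new -> 30 infected
Step 6: +0 new -> 30 infected

Answer: 30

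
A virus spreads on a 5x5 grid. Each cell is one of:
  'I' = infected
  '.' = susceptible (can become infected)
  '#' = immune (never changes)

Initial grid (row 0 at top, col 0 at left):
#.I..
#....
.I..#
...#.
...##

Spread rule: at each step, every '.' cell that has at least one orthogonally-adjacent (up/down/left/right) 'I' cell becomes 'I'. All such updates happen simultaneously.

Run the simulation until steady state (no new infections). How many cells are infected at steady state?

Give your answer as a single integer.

Step 0 (initial): 2 infected
Step 1: +7 new -> 9 infected
Step 2: +6 new -> 15 infected
Step 3: +3 new -> 18 infected
Step 4: +0 new -> 18 infected

Answer: 18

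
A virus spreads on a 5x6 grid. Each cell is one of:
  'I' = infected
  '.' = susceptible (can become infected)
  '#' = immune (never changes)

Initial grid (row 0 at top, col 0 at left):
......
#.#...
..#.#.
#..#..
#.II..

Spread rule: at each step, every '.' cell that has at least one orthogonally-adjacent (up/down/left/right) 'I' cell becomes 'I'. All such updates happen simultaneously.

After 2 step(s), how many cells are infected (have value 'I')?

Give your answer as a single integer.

Step 0 (initial): 2 infected
Step 1: +3 new -> 5 infected
Step 2: +3 new -> 8 infected

Answer: 8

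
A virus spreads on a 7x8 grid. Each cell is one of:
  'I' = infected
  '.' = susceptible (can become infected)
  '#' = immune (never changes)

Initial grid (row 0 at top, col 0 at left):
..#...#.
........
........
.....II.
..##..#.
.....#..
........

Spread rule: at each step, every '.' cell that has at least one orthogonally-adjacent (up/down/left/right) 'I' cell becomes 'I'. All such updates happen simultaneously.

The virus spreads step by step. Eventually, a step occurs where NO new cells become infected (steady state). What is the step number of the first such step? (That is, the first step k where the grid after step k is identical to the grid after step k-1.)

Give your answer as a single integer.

Step 0 (initial): 2 infected
Step 1: +5 new -> 7 infected
Step 2: +7 new -> 14 infected
Step 3: +7 new -> 21 infected
Step 4: +9 new -> 30 infected
Step 5: +9 new -> 39 infected
Step 6: +5 new -> 44 infected
Step 7: +4 new -> 48 infected
Step 8: +2 new -> 50 infected
Step 9: +0 new -> 50 infected

Answer: 9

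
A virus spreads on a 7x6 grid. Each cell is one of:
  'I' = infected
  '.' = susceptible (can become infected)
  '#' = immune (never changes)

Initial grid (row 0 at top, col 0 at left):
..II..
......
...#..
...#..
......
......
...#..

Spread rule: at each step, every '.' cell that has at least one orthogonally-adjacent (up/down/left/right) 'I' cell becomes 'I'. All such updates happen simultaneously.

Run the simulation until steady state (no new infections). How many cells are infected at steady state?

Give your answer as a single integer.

Step 0 (initial): 2 infected
Step 1: +4 new -> 6 infected
Step 2: +5 new -> 11 infected
Step 3: +5 new -> 16 infected
Step 4: +5 new -> 21 infected
Step 5: +6 new -> 27 infected
Step 6: +6 new -> 33 infected
Step 7: +4 new -> 37 infected
Step 8: +2 new -> 39 infected
Step 9: +0 new -> 39 infected

Answer: 39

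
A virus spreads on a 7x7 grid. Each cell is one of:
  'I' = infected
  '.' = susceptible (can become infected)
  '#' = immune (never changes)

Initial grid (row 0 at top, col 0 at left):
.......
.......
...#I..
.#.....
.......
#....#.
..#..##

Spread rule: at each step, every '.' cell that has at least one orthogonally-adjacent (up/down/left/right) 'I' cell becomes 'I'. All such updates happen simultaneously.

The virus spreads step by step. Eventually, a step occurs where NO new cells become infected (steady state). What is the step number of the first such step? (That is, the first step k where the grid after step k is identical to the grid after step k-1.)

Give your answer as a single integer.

Step 0 (initial): 1 infected
Step 1: +3 new -> 4 infected
Step 2: +7 new -> 11 infected
Step 3: +9 new -> 20 infected
Step 4: +8 new -> 28 infected
Step 5: +7 new -> 35 infected
Step 6: +4 new -> 39 infected
Step 7: +2 new -> 41 infected
Step 8: +1 new -> 42 infected
Step 9: +0 new -> 42 infected

Answer: 9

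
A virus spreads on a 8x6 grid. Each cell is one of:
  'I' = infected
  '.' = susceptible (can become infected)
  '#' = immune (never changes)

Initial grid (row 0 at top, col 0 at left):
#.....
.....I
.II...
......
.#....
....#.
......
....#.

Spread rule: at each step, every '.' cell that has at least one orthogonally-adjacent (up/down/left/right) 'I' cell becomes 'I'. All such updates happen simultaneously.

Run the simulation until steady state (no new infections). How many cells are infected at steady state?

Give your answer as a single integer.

Step 0 (initial): 3 infected
Step 1: +9 new -> 12 infected
Step 2: +10 new -> 22 infected
Step 3: +6 new -> 28 infected
Step 4: +6 new -> 34 infected
Step 5: +5 new -> 39 infected
Step 6: +5 new -> 44 infected
Step 7: +0 new -> 44 infected

Answer: 44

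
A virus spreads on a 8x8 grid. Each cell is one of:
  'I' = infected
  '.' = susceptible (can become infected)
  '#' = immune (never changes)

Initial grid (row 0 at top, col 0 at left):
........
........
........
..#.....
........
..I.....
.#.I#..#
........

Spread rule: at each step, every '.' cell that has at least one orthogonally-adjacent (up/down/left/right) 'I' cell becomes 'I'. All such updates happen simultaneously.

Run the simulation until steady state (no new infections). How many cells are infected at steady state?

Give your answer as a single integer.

Step 0 (initial): 2 infected
Step 1: +5 new -> 7 infected
Step 2: +6 new -> 13 infected
Step 3: +8 new -> 21 infected
Step 4: +9 new -> 30 infected
Step 5: +10 new -> 40 infected
Step 6: +8 new -> 48 infected
Step 7: +6 new -> 54 infected
Step 8: +3 new -> 57 infected
Step 9: +2 new -> 59 infected
Step 10: +1 new -> 60 infected
Step 11: +0 new -> 60 infected

Answer: 60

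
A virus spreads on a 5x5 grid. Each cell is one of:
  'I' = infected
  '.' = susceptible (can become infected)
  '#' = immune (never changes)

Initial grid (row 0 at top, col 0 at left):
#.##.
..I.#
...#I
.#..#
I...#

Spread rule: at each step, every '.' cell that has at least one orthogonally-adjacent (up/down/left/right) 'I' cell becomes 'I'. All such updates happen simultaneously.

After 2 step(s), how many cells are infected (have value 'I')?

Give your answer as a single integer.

Step 0 (initial): 3 infected
Step 1: +5 new -> 8 infected
Step 2: +6 new -> 14 infected

Answer: 14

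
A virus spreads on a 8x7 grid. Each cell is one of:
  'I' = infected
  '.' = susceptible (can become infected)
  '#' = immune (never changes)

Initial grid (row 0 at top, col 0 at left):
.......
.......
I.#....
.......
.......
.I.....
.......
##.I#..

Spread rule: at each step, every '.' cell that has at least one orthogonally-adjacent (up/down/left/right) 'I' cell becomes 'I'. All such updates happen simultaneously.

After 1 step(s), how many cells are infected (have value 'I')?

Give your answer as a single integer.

Answer: 12

Derivation:
Step 0 (initial): 3 infected
Step 1: +9 new -> 12 infected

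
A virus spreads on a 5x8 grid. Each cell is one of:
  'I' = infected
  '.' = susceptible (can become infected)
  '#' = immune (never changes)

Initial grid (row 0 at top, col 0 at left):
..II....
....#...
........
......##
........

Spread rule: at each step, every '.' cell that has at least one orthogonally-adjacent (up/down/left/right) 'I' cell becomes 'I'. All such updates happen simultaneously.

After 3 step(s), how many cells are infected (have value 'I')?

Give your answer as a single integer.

Answer: 18

Derivation:
Step 0 (initial): 2 infected
Step 1: +4 new -> 6 infected
Step 2: +5 new -> 11 infected
Step 3: +7 new -> 18 infected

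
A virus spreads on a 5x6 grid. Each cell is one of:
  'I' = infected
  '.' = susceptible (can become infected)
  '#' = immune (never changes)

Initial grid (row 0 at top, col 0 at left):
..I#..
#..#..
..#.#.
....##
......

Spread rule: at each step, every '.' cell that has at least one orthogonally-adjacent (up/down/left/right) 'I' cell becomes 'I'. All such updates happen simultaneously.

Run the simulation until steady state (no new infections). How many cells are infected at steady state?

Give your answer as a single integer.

Answer: 18

Derivation:
Step 0 (initial): 1 infected
Step 1: +2 new -> 3 infected
Step 2: +2 new -> 5 infected
Step 3: +1 new -> 6 infected
Step 4: +2 new -> 8 infected
Step 5: +3 new -> 11 infected
Step 6: +3 new -> 14 infected
Step 7: +2 new -> 16 infected
Step 8: +1 new -> 17 infected
Step 9: +1 new -> 18 infected
Step 10: +0 new -> 18 infected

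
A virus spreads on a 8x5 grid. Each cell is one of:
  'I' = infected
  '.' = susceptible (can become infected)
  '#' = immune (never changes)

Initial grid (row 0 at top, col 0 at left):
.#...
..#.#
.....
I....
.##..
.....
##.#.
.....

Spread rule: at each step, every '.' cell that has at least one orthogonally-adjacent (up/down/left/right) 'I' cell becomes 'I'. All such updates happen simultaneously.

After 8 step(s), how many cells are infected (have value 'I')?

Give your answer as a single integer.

Answer: 32

Derivation:
Step 0 (initial): 1 infected
Step 1: +3 new -> 4 infected
Step 2: +4 new -> 8 infected
Step 3: +5 new -> 13 infected
Step 4: +4 new -> 17 infected
Step 5: +5 new -> 22 infected
Step 6: +3 new -> 25 infected
Step 7: +5 new -> 30 infected
Step 8: +2 new -> 32 infected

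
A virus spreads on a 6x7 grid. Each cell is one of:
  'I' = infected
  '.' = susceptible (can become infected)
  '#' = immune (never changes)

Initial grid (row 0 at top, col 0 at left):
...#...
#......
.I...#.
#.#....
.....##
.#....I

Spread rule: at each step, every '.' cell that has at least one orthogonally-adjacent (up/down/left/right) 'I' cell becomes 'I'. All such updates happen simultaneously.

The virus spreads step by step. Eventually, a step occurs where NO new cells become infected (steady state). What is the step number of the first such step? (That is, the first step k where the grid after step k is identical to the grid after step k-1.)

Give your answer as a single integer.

Step 0 (initial): 2 infected
Step 1: +5 new -> 7 infected
Step 2: +5 new -> 12 infected
Step 3: +9 new -> 21 infected
Step 4: +5 new -> 26 infected
Step 5: +3 new -> 29 infected
Step 6: +3 new -> 32 infected
Step 7: +2 new -> 34 infected
Step 8: +0 new -> 34 infected

Answer: 8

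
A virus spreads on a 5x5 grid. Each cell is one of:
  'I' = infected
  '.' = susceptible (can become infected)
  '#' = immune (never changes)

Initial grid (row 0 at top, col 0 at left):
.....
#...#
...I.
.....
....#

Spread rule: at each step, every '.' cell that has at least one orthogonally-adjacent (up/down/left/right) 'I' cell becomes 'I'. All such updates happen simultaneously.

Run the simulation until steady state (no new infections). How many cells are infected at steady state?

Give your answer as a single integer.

Answer: 22

Derivation:
Step 0 (initial): 1 infected
Step 1: +4 new -> 5 infected
Step 2: +6 new -> 11 infected
Step 3: +6 new -> 17 infected
Step 4: +3 new -> 20 infected
Step 5: +2 new -> 22 infected
Step 6: +0 new -> 22 infected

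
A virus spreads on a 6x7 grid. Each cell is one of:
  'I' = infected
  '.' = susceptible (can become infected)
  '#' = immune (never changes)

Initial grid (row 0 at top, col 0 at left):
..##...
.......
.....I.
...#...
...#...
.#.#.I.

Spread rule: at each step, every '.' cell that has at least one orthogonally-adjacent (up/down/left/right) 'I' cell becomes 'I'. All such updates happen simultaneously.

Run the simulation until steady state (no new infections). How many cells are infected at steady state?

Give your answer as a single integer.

Step 0 (initial): 2 infected
Step 1: +7 new -> 9 infected
Step 2: +8 new -> 17 infected
Step 3: +4 new -> 21 infected
Step 4: +3 new -> 24 infected
Step 5: +4 new -> 28 infected
Step 6: +5 new -> 33 infected
Step 7: +2 new -> 35 infected
Step 8: +1 new -> 36 infected
Step 9: +0 new -> 36 infected

Answer: 36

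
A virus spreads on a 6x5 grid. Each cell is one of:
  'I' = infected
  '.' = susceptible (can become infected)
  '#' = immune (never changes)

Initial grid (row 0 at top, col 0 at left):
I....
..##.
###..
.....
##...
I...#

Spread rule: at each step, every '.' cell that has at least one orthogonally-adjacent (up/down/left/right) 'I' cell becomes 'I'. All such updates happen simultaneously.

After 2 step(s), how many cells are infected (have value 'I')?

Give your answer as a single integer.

Answer: 8

Derivation:
Step 0 (initial): 2 infected
Step 1: +3 new -> 5 infected
Step 2: +3 new -> 8 infected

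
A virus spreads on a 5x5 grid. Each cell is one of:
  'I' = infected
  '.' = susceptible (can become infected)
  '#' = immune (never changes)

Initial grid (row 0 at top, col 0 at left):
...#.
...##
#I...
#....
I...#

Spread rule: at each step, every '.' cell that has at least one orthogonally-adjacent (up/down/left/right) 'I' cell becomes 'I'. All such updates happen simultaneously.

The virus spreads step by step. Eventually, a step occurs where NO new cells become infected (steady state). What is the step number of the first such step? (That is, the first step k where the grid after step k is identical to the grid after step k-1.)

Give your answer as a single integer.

Step 0 (initial): 2 infected
Step 1: +4 new -> 6 infected
Step 2: +6 new -> 12 infected
Step 3: +5 new -> 17 infected
Step 4: +1 new -> 18 infected
Step 5: +0 new -> 18 infected

Answer: 5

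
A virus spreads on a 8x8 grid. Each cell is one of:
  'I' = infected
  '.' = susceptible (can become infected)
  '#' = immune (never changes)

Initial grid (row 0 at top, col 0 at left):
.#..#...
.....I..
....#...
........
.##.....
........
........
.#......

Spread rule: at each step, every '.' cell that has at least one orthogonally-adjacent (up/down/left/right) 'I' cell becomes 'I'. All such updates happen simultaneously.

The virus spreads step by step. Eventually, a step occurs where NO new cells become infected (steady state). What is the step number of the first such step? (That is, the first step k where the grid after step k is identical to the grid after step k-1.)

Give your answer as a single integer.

Answer: 12

Derivation:
Step 0 (initial): 1 infected
Step 1: +4 new -> 5 infected
Step 2: +5 new -> 10 infected
Step 3: +8 new -> 18 infected
Step 4: +8 new -> 26 infected
Step 5: +8 new -> 34 infected
Step 6: +8 new -> 42 infected
Step 7: +6 new -> 48 infected
Step 8: +5 new -> 53 infected
Step 9: +3 new -> 56 infected
Step 10: +1 new -> 57 infected
Step 11: +1 new -> 58 infected
Step 12: +0 new -> 58 infected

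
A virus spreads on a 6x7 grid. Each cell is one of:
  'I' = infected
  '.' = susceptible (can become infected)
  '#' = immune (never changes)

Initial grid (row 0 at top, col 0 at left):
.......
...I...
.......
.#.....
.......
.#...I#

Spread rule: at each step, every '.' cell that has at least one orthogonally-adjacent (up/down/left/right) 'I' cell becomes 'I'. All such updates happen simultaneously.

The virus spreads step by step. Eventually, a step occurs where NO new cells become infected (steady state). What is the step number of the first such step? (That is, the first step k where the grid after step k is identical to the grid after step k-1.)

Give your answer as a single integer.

Answer: 8

Derivation:
Step 0 (initial): 2 infected
Step 1: +6 new -> 8 infected
Step 2: +11 new -> 19 infected
Step 3: +11 new -> 30 infected
Step 4: +5 new -> 35 infected
Step 5: +2 new -> 37 infected
Step 6: +1 new -> 38 infected
Step 7: +1 new -> 39 infected
Step 8: +0 new -> 39 infected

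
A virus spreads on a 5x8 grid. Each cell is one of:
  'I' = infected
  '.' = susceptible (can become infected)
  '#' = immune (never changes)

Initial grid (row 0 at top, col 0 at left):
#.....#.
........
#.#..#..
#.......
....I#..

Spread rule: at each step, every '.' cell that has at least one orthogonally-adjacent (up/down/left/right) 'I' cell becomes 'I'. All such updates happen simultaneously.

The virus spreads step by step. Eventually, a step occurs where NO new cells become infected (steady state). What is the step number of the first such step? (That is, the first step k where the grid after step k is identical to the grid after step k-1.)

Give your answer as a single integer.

Step 0 (initial): 1 infected
Step 1: +2 new -> 3 infected
Step 2: +4 new -> 7 infected
Step 3: +5 new -> 12 infected
Step 4: +8 new -> 20 infected
Step 5: +7 new -> 27 infected
Step 6: +3 new -> 30 infected
Step 7: +3 new -> 33 infected
Step 8: +0 new -> 33 infected

Answer: 8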